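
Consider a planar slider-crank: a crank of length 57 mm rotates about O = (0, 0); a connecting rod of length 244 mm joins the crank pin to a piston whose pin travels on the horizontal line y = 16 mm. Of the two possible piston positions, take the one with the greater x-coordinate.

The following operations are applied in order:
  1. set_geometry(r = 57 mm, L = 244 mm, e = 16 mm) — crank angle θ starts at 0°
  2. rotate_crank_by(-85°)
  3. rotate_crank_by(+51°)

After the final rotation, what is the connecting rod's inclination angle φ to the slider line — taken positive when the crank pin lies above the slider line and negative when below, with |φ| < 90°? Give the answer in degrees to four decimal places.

set_geometry: r = 57 mm, L = 244 mm, e = 16 mm; θ ← 0°
rotate_crank_by(-85°): θ ← 0° -85° = -85°
rotate_crank_by(+51°): θ ← -85° +51° = -34°
crank pin P = (r cos θ, r sin θ) = (47.255142, -31.873995)
h = r sin θ − e = -31.873995 − 16 = -47.873995
sin φ = h / L = -47.873995 / 244 = -0.19620490
φ = arcsin(-0.19620490) = -11.315119°

-11.3151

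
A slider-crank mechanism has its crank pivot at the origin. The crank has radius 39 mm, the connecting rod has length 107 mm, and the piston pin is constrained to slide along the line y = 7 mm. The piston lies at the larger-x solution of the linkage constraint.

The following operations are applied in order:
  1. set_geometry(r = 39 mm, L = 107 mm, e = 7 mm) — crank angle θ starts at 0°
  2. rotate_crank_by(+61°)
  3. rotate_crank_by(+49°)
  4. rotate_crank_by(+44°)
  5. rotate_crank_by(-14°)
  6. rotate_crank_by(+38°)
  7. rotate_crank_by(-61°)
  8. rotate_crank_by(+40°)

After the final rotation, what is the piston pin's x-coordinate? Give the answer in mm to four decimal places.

70.7827

set_geometry: r = 39 mm, L = 107 mm, e = 7 mm; θ ← 0°
rotate_crank_by(+61°): θ ← 0° +61° = 61°
rotate_crank_by(+49°): θ ← 61° +49° = 110°
rotate_crank_by(+44°): θ ← 110° +44° = 154°
rotate_crank_by(-14°): θ ← 154° -14° = 140°
rotate_crank_by(+38°): θ ← 140° +38° = 178°
rotate_crank_by(-61°): θ ← 178° -61° = 117°
rotate_crank_by(+40°): θ ← 117° +40° = 157°
crank pin P = (r cos θ, r sin θ) = (-35.899689, 15.238514)
h = r sin θ − e = 15.238514 − 7 = 8.238514
x = r cos θ + √(L² − h²) = -35.899689 + √(11449.0 − 67.8731) = -35.899689 + 106.682364 = 70.782675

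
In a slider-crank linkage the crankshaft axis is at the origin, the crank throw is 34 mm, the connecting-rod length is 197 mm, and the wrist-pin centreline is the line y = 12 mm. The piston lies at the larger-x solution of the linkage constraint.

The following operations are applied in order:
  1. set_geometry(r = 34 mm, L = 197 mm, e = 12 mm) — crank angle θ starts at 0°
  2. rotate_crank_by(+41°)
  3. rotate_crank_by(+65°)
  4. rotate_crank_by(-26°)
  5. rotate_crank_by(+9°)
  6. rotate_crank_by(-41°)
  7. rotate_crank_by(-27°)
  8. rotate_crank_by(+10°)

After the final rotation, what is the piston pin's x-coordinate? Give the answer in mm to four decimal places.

set_geometry: r = 34 mm, L = 197 mm, e = 12 mm; θ ← 0°
rotate_crank_by(+41°): θ ← 0° +41° = 41°
rotate_crank_by(+65°): θ ← 41° +65° = 106°
rotate_crank_by(-26°): θ ← 106° -26° = 80°
rotate_crank_by(+9°): θ ← 80° +9° = 89°
rotate_crank_by(-41°): θ ← 89° -41° = 48°
rotate_crank_by(-27°): θ ← 48° -27° = 21°
rotate_crank_by(+10°): θ ← 21° +10° = 31°
crank pin P = (r cos θ, r sin θ) = (29.143688, 17.511295)
h = r sin θ − e = 17.511295 − 12 = 5.511295
x = r cos θ + √(L² − h²) = 29.143688 + √(38809.0 − 30.3744) = 29.143688 + 196.922893 = 226.066581

226.0666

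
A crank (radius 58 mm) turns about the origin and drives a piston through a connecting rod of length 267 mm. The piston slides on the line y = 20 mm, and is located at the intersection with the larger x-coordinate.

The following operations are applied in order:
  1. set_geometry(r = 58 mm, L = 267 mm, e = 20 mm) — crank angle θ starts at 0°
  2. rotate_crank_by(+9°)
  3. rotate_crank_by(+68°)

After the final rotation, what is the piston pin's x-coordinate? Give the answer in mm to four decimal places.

set_geometry: r = 58 mm, L = 267 mm, e = 20 mm; θ ← 0°
rotate_crank_by(+9°): θ ← 0° +9° = 9°
rotate_crank_by(+68°): θ ← 9° +68° = 77°
crank pin P = (r cos θ, r sin θ) = (13.047161, 56.513464)
h = r sin θ − e = 56.513464 − 20 = 36.513464
x = r cos θ + √(L² − h²) = 13.047161 + √(71289.0 − 1333.2330) = 13.047161 + 264.491525 = 277.538686

277.5387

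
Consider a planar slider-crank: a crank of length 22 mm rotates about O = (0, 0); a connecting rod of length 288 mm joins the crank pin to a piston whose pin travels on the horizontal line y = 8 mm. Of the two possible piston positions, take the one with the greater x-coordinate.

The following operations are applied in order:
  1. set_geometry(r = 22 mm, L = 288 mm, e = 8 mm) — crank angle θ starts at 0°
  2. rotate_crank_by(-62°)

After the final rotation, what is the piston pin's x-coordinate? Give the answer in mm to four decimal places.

297.0196

set_geometry: r = 22 mm, L = 288 mm, e = 8 mm; θ ← 0°
rotate_crank_by(-62°): θ ← 0° -62° = -62°
crank pin P = (r cos θ, r sin θ) = (10.328374, -19.424847)
h = r sin θ − e = -19.424847 − 8 = -27.424847
x = r cos θ + √(L² − h²) = 10.328374 + √(82944.0 − 752.1222) = 10.328374 + 286.691259 = 297.019633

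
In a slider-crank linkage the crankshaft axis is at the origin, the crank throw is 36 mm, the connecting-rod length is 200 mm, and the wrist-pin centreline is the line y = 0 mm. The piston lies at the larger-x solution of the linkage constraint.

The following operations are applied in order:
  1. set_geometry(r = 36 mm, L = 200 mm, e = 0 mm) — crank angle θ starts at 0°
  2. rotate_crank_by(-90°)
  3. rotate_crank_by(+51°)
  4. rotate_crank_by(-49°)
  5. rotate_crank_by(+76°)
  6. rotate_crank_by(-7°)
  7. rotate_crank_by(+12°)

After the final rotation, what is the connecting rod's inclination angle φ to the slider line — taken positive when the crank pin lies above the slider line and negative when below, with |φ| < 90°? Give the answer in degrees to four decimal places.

-1.2570

set_geometry: r = 36 mm, L = 200 mm, e = 0 mm; θ ← 0°
rotate_crank_by(-90°): θ ← 0° -90° = -90°
rotate_crank_by(+51°): θ ← -90° +51° = -39°
rotate_crank_by(-49°): θ ← -39° -49° = -88°
rotate_crank_by(+76°): θ ← -88° +76° = -12°
rotate_crank_by(-7°): θ ← -12° -7° = -19°
rotate_crank_by(+12°): θ ← -19° +12° = -7°
crank pin P = (r cos θ, r sin θ) = (35.731661, -4.387296)
h = r sin θ − e = -4.387296 − 0 = -4.387296
sin φ = h / L = -4.387296 / 200 = -0.02193648
φ = arcsin(-0.02193648) = -1.256969°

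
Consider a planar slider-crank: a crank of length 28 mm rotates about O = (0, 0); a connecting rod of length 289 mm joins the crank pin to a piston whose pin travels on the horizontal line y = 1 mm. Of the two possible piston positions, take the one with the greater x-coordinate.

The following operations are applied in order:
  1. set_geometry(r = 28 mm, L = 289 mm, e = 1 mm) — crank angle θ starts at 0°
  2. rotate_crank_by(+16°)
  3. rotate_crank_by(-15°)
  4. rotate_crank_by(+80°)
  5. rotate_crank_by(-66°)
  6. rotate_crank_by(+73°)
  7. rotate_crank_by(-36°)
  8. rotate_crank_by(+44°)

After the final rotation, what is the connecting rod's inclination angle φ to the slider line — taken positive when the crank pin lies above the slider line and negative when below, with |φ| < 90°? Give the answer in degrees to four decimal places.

set_geometry: r = 28 mm, L = 289 mm, e = 1 mm; θ ← 0°
rotate_crank_by(+16°): θ ← 0° +16° = 16°
rotate_crank_by(-15°): θ ← 16° -15° = 1°
rotate_crank_by(+80°): θ ← 1° +80° = 81°
rotate_crank_by(-66°): θ ← 81° -66° = 15°
rotate_crank_by(+73°): θ ← 15° +73° = 88°
rotate_crank_by(-36°): θ ← 88° -36° = 52°
rotate_crank_by(+44°): θ ← 52° +44° = 96°
crank pin P = (r cos θ, r sin θ) = (-2.926797, 27.846613)
h = r sin θ − e = 27.846613 − 1 = 26.846613
sin φ = h / L = 26.846613 / 289 = 0.09289485
φ = arcsin(0.09289485) = 5.330168°

5.3302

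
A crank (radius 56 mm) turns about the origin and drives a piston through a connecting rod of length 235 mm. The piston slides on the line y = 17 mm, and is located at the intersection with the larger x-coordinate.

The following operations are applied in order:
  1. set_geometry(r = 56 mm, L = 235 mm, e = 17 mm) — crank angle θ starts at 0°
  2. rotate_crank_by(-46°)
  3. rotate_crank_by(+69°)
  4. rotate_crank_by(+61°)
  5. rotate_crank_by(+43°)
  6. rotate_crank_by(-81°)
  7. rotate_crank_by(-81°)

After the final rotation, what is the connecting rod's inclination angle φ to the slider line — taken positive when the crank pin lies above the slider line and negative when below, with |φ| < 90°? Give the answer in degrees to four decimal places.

set_geometry: r = 56 mm, L = 235 mm, e = 17 mm; θ ← 0°
rotate_crank_by(-46°): θ ← 0° -46° = -46°
rotate_crank_by(+69°): θ ← -46° +69° = 23°
rotate_crank_by(+61°): θ ← 23° +61° = 84°
rotate_crank_by(+43°): θ ← 84° +43° = 127°
rotate_crank_by(-81°): θ ← 127° -81° = 46°
rotate_crank_by(-81°): θ ← 46° -81° = -35°
crank pin P = (r cos θ, r sin θ) = (45.872514, -32.120280)
h = r sin θ − e = -32.120280 − 17 = -49.120280
sin φ = h / L = -49.120280 / 235 = -0.20902247
φ = arcsin(-0.20902247) = -12.065073°

-12.0651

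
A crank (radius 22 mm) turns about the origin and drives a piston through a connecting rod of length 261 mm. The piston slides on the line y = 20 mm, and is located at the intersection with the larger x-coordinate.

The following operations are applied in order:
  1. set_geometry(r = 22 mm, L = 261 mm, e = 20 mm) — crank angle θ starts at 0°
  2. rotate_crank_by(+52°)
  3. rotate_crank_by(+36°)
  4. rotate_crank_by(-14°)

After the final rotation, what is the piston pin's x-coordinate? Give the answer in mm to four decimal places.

set_geometry: r = 22 mm, L = 261 mm, e = 20 mm; θ ← 0°
rotate_crank_by(+52°): θ ← 0° +52° = 52°
rotate_crank_by(+36°): θ ← 52° +36° = 88°
rotate_crank_by(-14°): θ ← 88° -14° = 74°
crank pin P = (r cos θ, r sin θ) = (6.064022, 21.147757)
h = r sin θ − e = 21.147757 − 20 = 1.147757
x = r cos θ + √(L² − h²) = 6.064022 + √(68121.0 − 1.3173) = 6.064022 + 260.997476 = 267.061498

267.0615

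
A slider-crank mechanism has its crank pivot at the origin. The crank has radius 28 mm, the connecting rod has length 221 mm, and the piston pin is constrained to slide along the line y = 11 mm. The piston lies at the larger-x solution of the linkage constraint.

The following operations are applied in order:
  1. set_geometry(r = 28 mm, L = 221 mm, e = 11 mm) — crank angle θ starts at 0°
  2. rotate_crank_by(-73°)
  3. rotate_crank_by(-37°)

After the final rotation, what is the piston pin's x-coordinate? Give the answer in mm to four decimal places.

208.2510

set_geometry: r = 28 mm, L = 221 mm, e = 11 mm; θ ← 0°
rotate_crank_by(-73°): θ ← 0° -73° = -73°
rotate_crank_by(-37°): θ ← -73° -37° = -110°
crank pin P = (r cos θ, r sin θ) = (-9.576564, -26.311393)
h = r sin θ − e = -26.311393 − 11 = -37.311393
x = r cos θ + √(L² − h²) = -9.576564 + √(48841.0 − 1392.1401) = -9.576564 + 217.827592 = 208.251028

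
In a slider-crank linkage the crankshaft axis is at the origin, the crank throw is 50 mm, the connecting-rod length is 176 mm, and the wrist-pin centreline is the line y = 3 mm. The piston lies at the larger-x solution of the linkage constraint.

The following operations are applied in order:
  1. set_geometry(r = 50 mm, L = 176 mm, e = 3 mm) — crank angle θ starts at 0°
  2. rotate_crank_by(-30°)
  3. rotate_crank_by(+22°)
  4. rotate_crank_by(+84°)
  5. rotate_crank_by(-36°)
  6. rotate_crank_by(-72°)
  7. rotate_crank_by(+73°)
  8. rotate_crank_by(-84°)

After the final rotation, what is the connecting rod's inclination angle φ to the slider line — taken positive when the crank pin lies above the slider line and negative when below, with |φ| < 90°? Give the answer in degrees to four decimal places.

set_geometry: r = 50 mm, L = 176 mm, e = 3 mm; θ ← 0°
rotate_crank_by(-30°): θ ← 0° -30° = -30°
rotate_crank_by(+22°): θ ← -30° +22° = -8°
rotate_crank_by(+84°): θ ← -8° +84° = 76°
rotate_crank_by(-36°): θ ← 76° -36° = 40°
rotate_crank_by(-72°): θ ← 40° -72° = -32°
rotate_crank_by(+73°): θ ← -32° +73° = 41°
rotate_crank_by(-84°): θ ← 41° -84° = -43°
crank pin P = (r cos θ, r sin θ) = (36.567685, -34.099918)
h = r sin θ − e = -34.099918 − 3 = -37.099918
sin φ = h / L = -37.099918 / 176 = -0.21079499
φ = arcsin(-0.21079499) = -12.168945°

-12.1689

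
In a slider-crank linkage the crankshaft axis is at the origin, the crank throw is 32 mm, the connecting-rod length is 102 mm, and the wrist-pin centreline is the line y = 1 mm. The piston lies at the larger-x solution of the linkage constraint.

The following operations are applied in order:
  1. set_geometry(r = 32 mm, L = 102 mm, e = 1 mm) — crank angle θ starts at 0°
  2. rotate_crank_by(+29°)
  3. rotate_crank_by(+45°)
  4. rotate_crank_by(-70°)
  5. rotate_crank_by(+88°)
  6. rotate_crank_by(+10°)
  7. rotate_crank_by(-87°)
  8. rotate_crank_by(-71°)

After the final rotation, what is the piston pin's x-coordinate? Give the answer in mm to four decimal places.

set_geometry: r = 32 mm, L = 102 mm, e = 1 mm; θ ← 0°
rotate_crank_by(+29°): θ ← 0° +29° = 29°
rotate_crank_by(+45°): θ ← 29° +45° = 74°
rotate_crank_by(-70°): θ ← 74° -70° = 4°
rotate_crank_by(+88°): θ ← 4° +88° = 92°
rotate_crank_by(+10°): θ ← 92° +10° = 102°
rotate_crank_by(-87°): θ ← 102° -87° = 15°
rotate_crank_by(-71°): θ ← 15° -71° = -56°
crank pin P = (r cos θ, r sin θ) = (17.894173, -26.529202)
h = r sin θ − e = -26.529202 − 1 = -27.529202
x = r cos θ + √(L² − h²) = 17.894173 + √(10404.0 − 757.8570) = 17.894173 + 98.214780 = 116.108953

116.1090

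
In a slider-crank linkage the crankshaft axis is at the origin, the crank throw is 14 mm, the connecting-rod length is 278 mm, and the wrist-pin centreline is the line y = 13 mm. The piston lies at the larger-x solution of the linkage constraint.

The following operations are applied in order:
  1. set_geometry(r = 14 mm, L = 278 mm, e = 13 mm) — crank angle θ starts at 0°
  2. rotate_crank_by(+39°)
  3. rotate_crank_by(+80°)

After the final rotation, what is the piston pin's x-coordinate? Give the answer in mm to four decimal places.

271.2116

set_geometry: r = 14 mm, L = 278 mm, e = 13 mm; θ ← 0°
rotate_crank_by(+39°): θ ← 0° +39° = 39°
rotate_crank_by(+80°): θ ← 39° +80° = 119°
crank pin P = (r cos θ, r sin θ) = (-6.787335, 12.244676)
h = r sin θ − e = 12.244676 − 13 = -0.755324
x = r cos θ + √(L² − h²) = -6.787335 + √(77284.0 − 0.5705) = -6.787335 + 277.998974 = 271.211639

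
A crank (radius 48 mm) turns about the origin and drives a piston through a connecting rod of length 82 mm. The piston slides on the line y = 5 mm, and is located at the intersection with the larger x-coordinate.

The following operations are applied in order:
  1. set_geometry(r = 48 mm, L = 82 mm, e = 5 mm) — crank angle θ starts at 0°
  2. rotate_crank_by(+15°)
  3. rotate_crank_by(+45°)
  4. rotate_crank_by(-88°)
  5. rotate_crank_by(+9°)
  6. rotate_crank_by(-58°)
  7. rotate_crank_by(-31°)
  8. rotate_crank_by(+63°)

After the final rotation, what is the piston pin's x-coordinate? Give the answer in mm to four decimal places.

set_geometry: r = 48 mm, L = 82 mm, e = 5 mm; θ ← 0°
rotate_crank_by(+15°): θ ← 0° +15° = 15°
rotate_crank_by(+45°): θ ← 15° +45° = 60°
rotate_crank_by(-88°): θ ← 60° -88° = -28°
rotate_crank_by(+9°): θ ← -28° +9° = -19°
rotate_crank_by(-58°): θ ← -19° -58° = -77°
rotate_crank_by(-31°): θ ← -77° -31° = -108°
rotate_crank_by(+63°): θ ← -108° +63° = -45°
crank pin P = (r cos θ, r sin θ) = (33.941125, -33.941125)
h = r sin θ − e = -33.941125 − 5 = -38.941125
x = r cos θ + √(L² − h²) = 33.941125 + √(6724.0 − 1516.4113) = 33.941125 + 72.163625 = 106.104750

106.1048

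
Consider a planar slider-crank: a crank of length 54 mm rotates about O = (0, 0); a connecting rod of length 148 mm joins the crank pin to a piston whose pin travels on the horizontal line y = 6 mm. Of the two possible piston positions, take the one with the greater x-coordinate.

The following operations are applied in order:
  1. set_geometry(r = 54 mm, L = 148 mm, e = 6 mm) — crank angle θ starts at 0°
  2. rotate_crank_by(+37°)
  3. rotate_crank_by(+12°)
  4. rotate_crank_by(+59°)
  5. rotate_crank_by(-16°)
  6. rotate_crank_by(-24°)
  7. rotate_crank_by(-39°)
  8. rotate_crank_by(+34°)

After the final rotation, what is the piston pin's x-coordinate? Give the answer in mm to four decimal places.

set_geometry: r = 54 mm, L = 148 mm, e = 6 mm; θ ← 0°
rotate_crank_by(+37°): θ ← 0° +37° = 37°
rotate_crank_by(+12°): θ ← 37° +12° = 49°
rotate_crank_by(+59°): θ ← 49° +59° = 108°
rotate_crank_by(-16°): θ ← 108° -16° = 92°
rotate_crank_by(-24°): θ ← 92° -24° = 68°
rotate_crank_by(-39°): θ ← 68° -39° = 29°
rotate_crank_by(+34°): θ ← 29° +34° = 63°
crank pin P = (r cos θ, r sin θ) = (24.515487, 48.114352)
h = r sin θ − e = 48.114352 − 6 = 42.114352
x = r cos θ + √(L² − h²) = 24.515487 + √(21904.0 − 1773.6187) = 24.515487 + 141.881575 = 166.397062

166.3971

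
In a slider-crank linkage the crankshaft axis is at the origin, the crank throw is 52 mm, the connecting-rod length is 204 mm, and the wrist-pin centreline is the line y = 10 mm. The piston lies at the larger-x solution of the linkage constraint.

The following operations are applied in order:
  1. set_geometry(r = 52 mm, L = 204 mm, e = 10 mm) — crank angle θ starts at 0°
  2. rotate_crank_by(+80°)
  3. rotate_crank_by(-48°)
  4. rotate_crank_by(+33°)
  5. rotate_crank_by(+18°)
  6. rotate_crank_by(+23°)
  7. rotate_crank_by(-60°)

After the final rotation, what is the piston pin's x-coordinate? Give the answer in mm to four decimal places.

set_geometry: r = 52 mm, L = 204 mm, e = 10 mm; θ ← 0°
rotate_crank_by(+80°): θ ← 0° +80° = 80°
rotate_crank_by(-48°): θ ← 80° -48° = 32°
rotate_crank_by(+33°): θ ← 32° +33° = 65°
rotate_crank_by(+18°): θ ← 65° +18° = 83°
rotate_crank_by(+23°): θ ← 83° +23° = 106°
rotate_crank_by(-60°): θ ← 106° -60° = 46°
crank pin P = (r cos θ, r sin θ) = (36.122235, 37.405670)
h = r sin θ − e = 37.405670 − 10 = 27.405670
x = r cos θ + √(L² − h²) = 36.122235 + √(41616.0 − 751.0707) = 36.122235 + 202.150759 = 238.272994

238.2730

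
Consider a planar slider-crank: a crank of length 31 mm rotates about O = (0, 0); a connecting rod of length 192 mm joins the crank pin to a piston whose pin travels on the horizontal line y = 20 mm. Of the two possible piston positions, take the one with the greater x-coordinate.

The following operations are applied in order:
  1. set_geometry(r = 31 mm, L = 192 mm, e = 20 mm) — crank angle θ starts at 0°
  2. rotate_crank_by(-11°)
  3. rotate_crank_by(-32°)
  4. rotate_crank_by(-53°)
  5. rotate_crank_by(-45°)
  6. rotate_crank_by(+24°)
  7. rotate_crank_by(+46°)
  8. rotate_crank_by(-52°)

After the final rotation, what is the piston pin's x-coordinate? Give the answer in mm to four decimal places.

set_geometry: r = 31 mm, L = 192 mm, e = 20 mm; θ ← 0°
rotate_crank_by(-11°): θ ← 0° -11° = -11°
rotate_crank_by(-32°): θ ← -11° -32° = -43°
rotate_crank_by(-53°): θ ← -43° -53° = -96°
rotate_crank_by(-45°): θ ← -96° -45° = -141°
rotate_crank_by(+24°): θ ← -141° +24° = -117°
rotate_crank_by(+46°): θ ← -117° +46° = -71°
rotate_crank_by(-52°): θ ← -71° -52° = -123°
crank pin P = (r cos θ, r sin θ) = (-16.883810, -25.998788)
h = r sin θ − e = -25.998788 − 20 = -45.998788
x = r cos θ + √(L² − h²) = -16.883810 + √(36864.0 − 2115.8885) = -16.883810 + 186.408454 = 169.524643

169.5246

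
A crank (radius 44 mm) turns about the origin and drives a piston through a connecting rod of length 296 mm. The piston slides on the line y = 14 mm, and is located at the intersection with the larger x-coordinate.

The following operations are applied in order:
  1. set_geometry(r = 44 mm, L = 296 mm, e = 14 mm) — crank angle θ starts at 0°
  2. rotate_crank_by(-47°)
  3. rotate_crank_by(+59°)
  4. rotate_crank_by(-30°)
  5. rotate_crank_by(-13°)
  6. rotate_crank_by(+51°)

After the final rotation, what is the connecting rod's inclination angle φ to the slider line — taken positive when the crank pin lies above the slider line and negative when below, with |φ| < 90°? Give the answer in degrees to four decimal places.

set_geometry: r = 44 mm, L = 296 mm, e = 14 mm; θ ← 0°
rotate_crank_by(-47°): θ ← 0° -47° = -47°
rotate_crank_by(+59°): θ ← -47° +59° = 12°
rotate_crank_by(-30°): θ ← 12° -30° = -18°
rotate_crank_by(-13°): θ ← -18° -13° = -31°
rotate_crank_by(+51°): θ ← -31° +51° = 20°
crank pin P = (r cos θ, r sin θ) = (41.346475, 15.048886)
h = r sin θ − e = 15.048886 − 14 = 1.048886
sin φ = h / L = 1.048886 / 296 = 0.00354353
φ = arcsin(0.00354353) = 0.203030°

0.2030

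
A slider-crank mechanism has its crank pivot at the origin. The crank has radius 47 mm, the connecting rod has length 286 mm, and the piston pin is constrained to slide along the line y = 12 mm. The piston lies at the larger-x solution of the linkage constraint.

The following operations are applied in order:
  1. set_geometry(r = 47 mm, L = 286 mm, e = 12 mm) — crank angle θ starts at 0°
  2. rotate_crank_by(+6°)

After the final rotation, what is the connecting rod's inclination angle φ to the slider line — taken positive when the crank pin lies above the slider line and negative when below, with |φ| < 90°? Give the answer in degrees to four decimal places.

set_geometry: r = 47 mm, L = 286 mm, e = 12 mm; θ ← 0°
rotate_crank_by(+6°): θ ← 0° +6° = 6°
crank pin P = (r cos θ, r sin θ) = (46.742529, 4.912838)
h = r sin θ − e = 4.912838 − 12 = -7.087162
sin φ = h / L = -7.087162 / 286 = -0.02478029
φ = arcsin(-0.02478029) = -1.419951°

-1.4200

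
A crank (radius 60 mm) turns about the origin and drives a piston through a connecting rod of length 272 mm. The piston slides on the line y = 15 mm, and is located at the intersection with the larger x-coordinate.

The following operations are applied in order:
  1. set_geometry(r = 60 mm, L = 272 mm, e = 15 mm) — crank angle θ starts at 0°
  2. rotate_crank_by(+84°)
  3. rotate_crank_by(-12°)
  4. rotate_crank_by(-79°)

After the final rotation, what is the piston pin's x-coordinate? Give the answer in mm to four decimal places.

330.6361

set_geometry: r = 60 mm, L = 272 mm, e = 15 mm; θ ← 0°
rotate_crank_by(+84°): θ ← 0° +84° = 84°
rotate_crank_by(-12°): θ ← 84° -12° = 72°
rotate_crank_by(-79°): θ ← 72° -79° = -7°
crank pin P = (r cos θ, r sin θ) = (59.552769, -7.312161)
h = r sin θ − e = -7.312161 − 15 = -22.312161
x = r cos θ + √(L² − h²) = 59.552769 + √(73984.0 − 497.8325) = 59.552769 + 271.083322 = 330.636091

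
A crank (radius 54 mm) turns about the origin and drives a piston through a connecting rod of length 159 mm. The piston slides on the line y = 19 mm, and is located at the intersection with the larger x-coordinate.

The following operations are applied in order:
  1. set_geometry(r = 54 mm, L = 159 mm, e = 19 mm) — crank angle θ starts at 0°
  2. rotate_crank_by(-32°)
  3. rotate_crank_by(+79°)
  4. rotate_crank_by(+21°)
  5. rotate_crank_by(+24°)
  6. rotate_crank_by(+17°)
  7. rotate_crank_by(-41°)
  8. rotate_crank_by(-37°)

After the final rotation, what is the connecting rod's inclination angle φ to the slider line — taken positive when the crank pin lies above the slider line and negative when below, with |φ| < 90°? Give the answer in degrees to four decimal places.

set_geometry: r = 54 mm, L = 159 mm, e = 19 mm; θ ← 0°
rotate_crank_by(-32°): θ ← 0° -32° = -32°
rotate_crank_by(+79°): θ ← -32° +79° = 47°
rotate_crank_by(+21°): θ ← 47° +21° = 68°
rotate_crank_by(+24°): θ ← 68° +24° = 92°
rotate_crank_by(+17°): θ ← 92° +17° = 109°
rotate_crank_by(-41°): θ ← 109° -41° = 68°
rotate_crank_by(-37°): θ ← 68° -37° = 31°
crank pin P = (r cos θ, r sin θ) = (46.287034, 27.812056)
h = r sin θ − e = 27.812056 − 19 = 8.812056
sin φ = h / L = 8.812056 / 159 = 0.05542174
φ = arcsin(0.05542174) = 3.177059°

3.1771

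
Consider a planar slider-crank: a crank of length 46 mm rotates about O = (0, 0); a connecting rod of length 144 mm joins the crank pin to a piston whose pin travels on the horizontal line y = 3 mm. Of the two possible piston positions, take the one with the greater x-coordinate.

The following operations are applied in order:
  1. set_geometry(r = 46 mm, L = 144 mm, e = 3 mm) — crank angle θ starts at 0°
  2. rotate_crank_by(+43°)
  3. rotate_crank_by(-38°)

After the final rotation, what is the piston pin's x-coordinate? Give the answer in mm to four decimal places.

189.8214

set_geometry: r = 46 mm, L = 144 mm, e = 3 mm; θ ← 0°
rotate_crank_by(+43°): θ ← 0° +43° = 43°
rotate_crank_by(-38°): θ ← 43° -38° = 5°
crank pin P = (r cos θ, r sin θ) = (45.824956, 4.009164)
h = r sin θ − e = 4.009164 − 3 = 1.009164
x = r cos θ + √(L² − h²) = 45.824956 + √(20736.0 − 1.0184) = 45.824956 + 143.996464 = 189.821420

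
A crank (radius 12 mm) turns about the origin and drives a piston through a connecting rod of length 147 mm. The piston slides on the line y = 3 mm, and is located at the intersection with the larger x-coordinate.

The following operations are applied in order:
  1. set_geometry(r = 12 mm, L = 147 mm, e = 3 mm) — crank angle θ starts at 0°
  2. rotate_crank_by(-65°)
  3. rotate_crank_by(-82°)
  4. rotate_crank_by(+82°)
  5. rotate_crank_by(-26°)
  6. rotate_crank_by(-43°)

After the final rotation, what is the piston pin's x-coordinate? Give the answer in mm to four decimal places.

set_geometry: r = 12 mm, L = 147 mm, e = 3 mm; θ ← 0°
rotate_crank_by(-65°): θ ← 0° -65° = -65°
rotate_crank_by(-82°): θ ← -65° -82° = -147°
rotate_crank_by(+82°): θ ← -147° +82° = -65°
rotate_crank_by(-26°): θ ← -65° -26° = -91°
rotate_crank_by(-43°): θ ← -91° -43° = -134°
crank pin P = (r cos θ, r sin θ) = (-8.335900, -8.632078)
h = r sin θ − e = -8.632078 − 3 = -11.632078
x = r cos θ + √(L² − h²) = -8.335900 + √(21609.0 − 135.3052) = -8.335900 + 146.539055 = 138.203155

138.2032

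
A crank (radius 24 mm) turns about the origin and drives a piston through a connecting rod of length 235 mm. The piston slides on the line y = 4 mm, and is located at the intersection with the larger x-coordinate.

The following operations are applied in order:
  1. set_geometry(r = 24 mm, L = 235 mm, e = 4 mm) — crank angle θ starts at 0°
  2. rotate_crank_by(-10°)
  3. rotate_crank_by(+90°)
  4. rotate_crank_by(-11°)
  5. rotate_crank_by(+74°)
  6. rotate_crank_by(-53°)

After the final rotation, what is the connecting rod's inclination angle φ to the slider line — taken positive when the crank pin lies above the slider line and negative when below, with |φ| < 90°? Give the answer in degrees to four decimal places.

4.8821

set_geometry: r = 24 mm, L = 235 mm, e = 4 mm; θ ← 0°
rotate_crank_by(-10°): θ ← 0° -10° = -10°
rotate_crank_by(+90°): θ ← -10° +90° = 80°
rotate_crank_by(-11°): θ ← 80° -11° = 69°
rotate_crank_by(+74°): θ ← 69° +74° = 143°
rotate_crank_by(-53°): θ ← 143° -53° = 90°
crank pin P = (r cos θ, r sin θ) = (0.000000, 24.000000)
h = r sin θ − e = 24.000000 − 4 = 20.000000
sin φ = h / L = 20.000000 / 235 = 0.08510638
φ = arcsin(0.08510638) = 4.882142°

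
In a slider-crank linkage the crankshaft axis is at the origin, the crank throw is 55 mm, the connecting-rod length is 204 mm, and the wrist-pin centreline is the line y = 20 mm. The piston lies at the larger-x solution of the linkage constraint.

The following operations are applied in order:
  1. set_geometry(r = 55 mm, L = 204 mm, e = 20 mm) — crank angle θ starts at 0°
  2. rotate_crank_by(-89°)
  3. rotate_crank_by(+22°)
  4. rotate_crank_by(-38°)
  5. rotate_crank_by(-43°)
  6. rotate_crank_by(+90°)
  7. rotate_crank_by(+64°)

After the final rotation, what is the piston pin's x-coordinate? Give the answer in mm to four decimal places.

set_geometry: r = 55 mm, L = 204 mm, e = 20 mm; θ ← 0°
rotate_crank_by(-89°): θ ← 0° -89° = -89°
rotate_crank_by(+22°): θ ← -89° +22° = -67°
rotate_crank_by(-38°): θ ← -67° -38° = -105°
rotate_crank_by(-43°): θ ← -105° -43° = -148°
rotate_crank_by(+90°): θ ← -148° +90° = -58°
rotate_crank_by(+64°): θ ← -58° +64° = 6°
crank pin P = (r cos θ, r sin θ) = (54.698704, 5.749065)
h = r sin θ − e = 5.749065 − 20 = -14.250935
x = r cos θ + √(L² − h²) = 54.698704 + √(41616.0 − 203.0891) = 54.698704 + 203.501624 = 258.200328

258.2003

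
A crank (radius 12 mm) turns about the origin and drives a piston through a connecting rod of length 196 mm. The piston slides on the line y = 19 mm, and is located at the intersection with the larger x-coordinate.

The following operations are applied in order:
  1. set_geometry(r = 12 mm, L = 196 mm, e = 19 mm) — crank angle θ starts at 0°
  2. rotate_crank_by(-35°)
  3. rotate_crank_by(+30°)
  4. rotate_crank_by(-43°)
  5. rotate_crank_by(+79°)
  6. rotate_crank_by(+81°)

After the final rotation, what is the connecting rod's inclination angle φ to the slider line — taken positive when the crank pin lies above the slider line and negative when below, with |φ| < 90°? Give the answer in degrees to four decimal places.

-2.3023

set_geometry: r = 12 mm, L = 196 mm, e = 19 mm; θ ← 0°
rotate_crank_by(-35°): θ ← 0° -35° = -35°
rotate_crank_by(+30°): θ ← -35° +30° = -5°
rotate_crank_by(-43°): θ ← -5° -43° = -48°
rotate_crank_by(+79°): θ ← -48° +79° = 31°
rotate_crank_by(+81°): θ ← 31° +81° = 112°
crank pin P = (r cos θ, r sin θ) = (-4.495279, 11.126206)
h = r sin θ − e = 11.126206 − 19 = -7.873794
sin φ = h / L = -7.873794 / 196 = -0.04017242
φ = arcsin(-0.04017242) = -2.302329°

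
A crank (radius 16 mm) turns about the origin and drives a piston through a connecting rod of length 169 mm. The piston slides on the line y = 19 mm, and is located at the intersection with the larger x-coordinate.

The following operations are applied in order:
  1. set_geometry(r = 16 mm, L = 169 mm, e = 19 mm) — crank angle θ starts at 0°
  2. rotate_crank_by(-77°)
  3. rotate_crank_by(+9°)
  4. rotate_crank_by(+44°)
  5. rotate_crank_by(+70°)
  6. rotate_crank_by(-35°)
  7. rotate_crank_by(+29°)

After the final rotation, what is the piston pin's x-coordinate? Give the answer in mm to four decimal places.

181.0318

set_geometry: r = 16 mm, L = 169 mm, e = 19 mm; θ ← 0°
rotate_crank_by(-77°): θ ← 0° -77° = -77°
rotate_crank_by(+9°): θ ← -77° +9° = -68°
rotate_crank_by(+44°): θ ← -68° +44° = -24°
rotate_crank_by(+70°): θ ← -24° +70° = 46°
rotate_crank_by(-35°): θ ← 46° -35° = 11°
rotate_crank_by(+29°): θ ← 11° +29° = 40°
crank pin P = (r cos θ, r sin θ) = (12.256711, 10.284602)
h = r sin θ − e = 10.284602 − 19 = -8.715398
x = r cos θ + √(L² − h²) = 12.256711 + √(28561.0 − 75.9582) = 12.256711 + 168.775122 = 181.031833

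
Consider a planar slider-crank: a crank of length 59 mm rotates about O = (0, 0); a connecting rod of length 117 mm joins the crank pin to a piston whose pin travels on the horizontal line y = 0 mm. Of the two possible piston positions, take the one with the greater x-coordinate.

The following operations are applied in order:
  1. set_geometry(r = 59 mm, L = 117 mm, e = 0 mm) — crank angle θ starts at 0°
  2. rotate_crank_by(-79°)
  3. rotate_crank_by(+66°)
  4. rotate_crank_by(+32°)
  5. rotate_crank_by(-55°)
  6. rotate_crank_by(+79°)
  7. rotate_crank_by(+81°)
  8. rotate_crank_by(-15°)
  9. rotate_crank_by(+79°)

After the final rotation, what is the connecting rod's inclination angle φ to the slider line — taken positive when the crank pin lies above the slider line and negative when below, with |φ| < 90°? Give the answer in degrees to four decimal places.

set_geometry: r = 59 mm, L = 117 mm, e = 0 mm; θ ← 0°
rotate_crank_by(-79°): θ ← 0° -79° = -79°
rotate_crank_by(+66°): θ ← -79° +66° = -13°
rotate_crank_by(+32°): θ ← -13° +32° = 19°
rotate_crank_by(-55°): θ ← 19° -55° = -36°
rotate_crank_by(+79°): θ ← -36° +79° = 43°
rotate_crank_by(+81°): θ ← 43° +81° = 124°
rotate_crank_by(-15°): θ ← 124° -15° = 109°
rotate_crank_by(+79°): θ ← 109° +79° = 188°
crank pin P = (r cos θ, r sin θ) = (-58.425816, -8.211213)
h = r sin θ − e = -8.211213 − 0 = -8.211213
sin φ = h / L = -8.211213 / 117 = -0.07018131
φ = arcsin(-0.07018131) = -4.024401°

-4.0244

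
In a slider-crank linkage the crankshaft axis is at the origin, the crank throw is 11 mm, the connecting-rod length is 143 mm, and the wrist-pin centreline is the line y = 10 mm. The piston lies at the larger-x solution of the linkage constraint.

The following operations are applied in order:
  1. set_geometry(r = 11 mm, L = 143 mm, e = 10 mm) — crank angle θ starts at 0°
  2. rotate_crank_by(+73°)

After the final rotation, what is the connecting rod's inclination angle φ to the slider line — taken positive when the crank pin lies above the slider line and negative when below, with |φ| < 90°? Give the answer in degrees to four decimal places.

0.2081

set_geometry: r = 11 mm, L = 143 mm, e = 10 mm; θ ← 0°
rotate_crank_by(+73°): θ ← 0° +73° = 73°
crank pin P = (r cos θ, r sin θ) = (3.216089, 10.519352)
h = r sin θ − e = 10.519352 − 10 = 0.519352
sin φ = h / L = 0.519352 / 143 = 0.00363183
φ = arcsin(0.00363183) = 0.208089°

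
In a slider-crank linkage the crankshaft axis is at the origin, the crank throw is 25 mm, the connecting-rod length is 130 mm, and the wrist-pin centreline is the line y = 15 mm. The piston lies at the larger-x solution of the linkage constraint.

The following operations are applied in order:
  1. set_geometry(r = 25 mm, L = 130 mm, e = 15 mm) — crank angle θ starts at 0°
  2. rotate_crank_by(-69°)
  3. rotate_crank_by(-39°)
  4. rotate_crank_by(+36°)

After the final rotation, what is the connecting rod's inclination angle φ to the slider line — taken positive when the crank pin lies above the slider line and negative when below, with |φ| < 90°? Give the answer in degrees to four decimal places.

set_geometry: r = 25 mm, L = 130 mm, e = 15 mm; θ ← 0°
rotate_crank_by(-69°): θ ← 0° -69° = -69°
rotate_crank_by(-39°): θ ← -69° -39° = -108°
rotate_crank_by(+36°): θ ← -108° +36° = -72°
crank pin P = (r cos θ, r sin θ) = (7.725425, -23.776413)
h = r sin θ − e = -23.776413 − 15 = -38.776413
sin φ = h / L = -38.776413 / 130 = -0.29828010
φ = arcsin(-0.29828010) = -17.354331°

-17.3543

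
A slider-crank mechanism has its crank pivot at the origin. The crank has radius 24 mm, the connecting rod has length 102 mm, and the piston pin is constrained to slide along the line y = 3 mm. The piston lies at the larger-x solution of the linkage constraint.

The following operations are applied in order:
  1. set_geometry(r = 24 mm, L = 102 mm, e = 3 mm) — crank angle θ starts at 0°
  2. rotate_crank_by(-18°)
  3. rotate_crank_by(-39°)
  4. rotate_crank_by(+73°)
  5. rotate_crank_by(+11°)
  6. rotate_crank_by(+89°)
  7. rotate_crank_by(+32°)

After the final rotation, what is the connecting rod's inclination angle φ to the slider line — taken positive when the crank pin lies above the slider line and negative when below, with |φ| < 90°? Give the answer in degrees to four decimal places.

set_geometry: r = 24 mm, L = 102 mm, e = 3 mm; θ ← 0°
rotate_crank_by(-18°): θ ← 0° -18° = -18°
rotate_crank_by(-39°): θ ← -18° -39° = -57°
rotate_crank_by(+73°): θ ← -57° +73° = 16°
rotate_crank_by(+11°): θ ← 16° +11° = 27°
rotate_crank_by(+89°): θ ← 27° +89° = 116°
rotate_crank_by(+32°): θ ← 116° +32° = 148°
crank pin P = (r cos θ, r sin θ) = (-20.353154, 12.718062)
h = r sin θ − e = 12.718062 − 3 = 9.718062
sin φ = h / L = 9.718062 / 102 = 0.09527512
φ = arcsin(0.09527512) = 5.467155°

5.4672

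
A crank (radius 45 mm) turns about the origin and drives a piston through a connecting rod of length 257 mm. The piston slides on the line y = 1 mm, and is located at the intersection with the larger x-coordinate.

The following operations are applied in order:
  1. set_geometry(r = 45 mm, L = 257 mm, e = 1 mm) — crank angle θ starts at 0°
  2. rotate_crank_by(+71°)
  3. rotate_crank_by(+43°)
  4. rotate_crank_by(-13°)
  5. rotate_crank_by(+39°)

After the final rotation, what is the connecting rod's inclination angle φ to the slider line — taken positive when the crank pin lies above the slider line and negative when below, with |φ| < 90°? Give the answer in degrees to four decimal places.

set_geometry: r = 45 mm, L = 257 mm, e = 1 mm; θ ← 0°
rotate_crank_by(+71°): θ ← 0° +71° = 71°
rotate_crank_by(+43°): θ ← 71° +43° = 114°
rotate_crank_by(-13°): θ ← 114° -13° = 101°
rotate_crank_by(+39°): θ ← 101° +39° = 140°
crank pin P = (r cos θ, r sin θ) = (-34.472000, 28.925442)
h = r sin θ − e = 28.925442 − 1 = 27.925442
sin φ = h / L = 27.925442 / 257 = 0.10865931
φ = arcsin(0.10865931) = 6.238036°

6.2380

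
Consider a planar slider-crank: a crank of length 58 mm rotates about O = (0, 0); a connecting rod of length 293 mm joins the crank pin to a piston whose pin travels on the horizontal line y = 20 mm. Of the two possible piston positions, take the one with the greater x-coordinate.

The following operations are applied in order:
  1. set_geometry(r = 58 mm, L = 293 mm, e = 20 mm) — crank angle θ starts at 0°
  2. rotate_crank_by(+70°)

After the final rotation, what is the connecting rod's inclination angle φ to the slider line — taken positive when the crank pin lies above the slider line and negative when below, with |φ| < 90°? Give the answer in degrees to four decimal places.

set_geometry: r = 58 mm, L = 293 mm, e = 20 mm; θ ← 0°
rotate_crank_by(+70°): θ ← 0° +70° = 70°
crank pin P = (r cos θ, r sin θ) = (19.837168, 54.502172)
h = r sin θ − e = 54.502172 − 20 = 34.502172
sin φ = h / L = 34.502172 / 293 = 0.11775485
φ = arcsin(0.11775485) = 6.762546°

6.7625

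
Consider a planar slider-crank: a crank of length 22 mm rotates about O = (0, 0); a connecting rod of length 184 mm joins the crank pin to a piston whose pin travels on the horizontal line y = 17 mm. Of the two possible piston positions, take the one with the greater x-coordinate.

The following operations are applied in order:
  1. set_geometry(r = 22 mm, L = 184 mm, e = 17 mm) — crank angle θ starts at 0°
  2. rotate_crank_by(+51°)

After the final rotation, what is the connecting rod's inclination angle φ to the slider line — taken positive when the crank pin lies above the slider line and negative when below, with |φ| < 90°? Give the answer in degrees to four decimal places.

0.0303

set_geometry: r = 22 mm, L = 184 mm, e = 17 mm; θ ← 0°
rotate_crank_by(+51°): θ ← 0° +51° = 51°
crank pin P = (r cos θ, r sin θ) = (13.845049, 17.097211)
h = r sin θ − e = 17.097211 − 17 = 0.097211
sin φ = h / L = 0.097211 / 184 = 0.00052832
φ = arcsin(0.00052832) = 0.030271°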